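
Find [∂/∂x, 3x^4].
12 x^{3}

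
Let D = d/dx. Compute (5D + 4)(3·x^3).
x^{2} \left(12 x + 45\right)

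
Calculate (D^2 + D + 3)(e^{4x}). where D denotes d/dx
23 e^{4 x}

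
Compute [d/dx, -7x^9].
- 63 x^{8}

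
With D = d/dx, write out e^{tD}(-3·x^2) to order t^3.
- 3 t^{2} - 6 t x - 3 x^{2}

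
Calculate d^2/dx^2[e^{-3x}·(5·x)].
15 \left(3 x - 2\right) e^{- 3 x}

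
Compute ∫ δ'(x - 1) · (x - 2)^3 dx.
-3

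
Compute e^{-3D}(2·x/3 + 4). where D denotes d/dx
\frac{2 x}{3} + 2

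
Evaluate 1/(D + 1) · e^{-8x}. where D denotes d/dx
- \frac{e^{- 8 x}}{7}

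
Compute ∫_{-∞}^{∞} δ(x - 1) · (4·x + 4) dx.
8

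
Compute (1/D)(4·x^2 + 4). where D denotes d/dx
\frac{4 x^{3}}{3} + 4 x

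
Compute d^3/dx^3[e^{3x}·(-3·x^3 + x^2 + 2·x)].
\left(- 81 x^{3} - 216 x^{2} - 54 x + 54\right) e^{3 x}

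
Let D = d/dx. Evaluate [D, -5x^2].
- 10 x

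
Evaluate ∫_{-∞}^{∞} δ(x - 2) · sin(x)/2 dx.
\frac{\sin{\left(2 \right)}}{2}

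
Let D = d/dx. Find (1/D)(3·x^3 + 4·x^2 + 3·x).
\frac{3 x^{4}}{4} + \frac{4 x^{3}}{3} + \frac{3 x^{2}}{2}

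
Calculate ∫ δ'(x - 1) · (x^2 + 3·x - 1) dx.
-5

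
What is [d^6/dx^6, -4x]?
-24\frac{d^{5}}{dx^{5}}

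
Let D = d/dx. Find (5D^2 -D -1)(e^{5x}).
119 e^{5 x}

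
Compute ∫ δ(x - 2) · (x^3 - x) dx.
6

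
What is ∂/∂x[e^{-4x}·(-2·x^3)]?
x^{2} \left(8 x - 6\right) e^{- 4 x}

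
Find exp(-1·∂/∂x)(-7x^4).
- 7 x^{4} + 28 x^{3} - 42 x^{2} + 28 x - 7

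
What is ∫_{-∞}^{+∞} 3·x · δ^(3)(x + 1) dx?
0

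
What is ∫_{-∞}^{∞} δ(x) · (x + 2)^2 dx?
4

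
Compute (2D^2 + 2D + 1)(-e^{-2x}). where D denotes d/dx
- 5 e^{- 2 x}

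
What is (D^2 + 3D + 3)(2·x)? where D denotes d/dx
6 x + 6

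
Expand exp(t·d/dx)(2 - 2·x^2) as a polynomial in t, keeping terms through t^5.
- 2 t^{2} - 4 t x - 2 x^{2} + 2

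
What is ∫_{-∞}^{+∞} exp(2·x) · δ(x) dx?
1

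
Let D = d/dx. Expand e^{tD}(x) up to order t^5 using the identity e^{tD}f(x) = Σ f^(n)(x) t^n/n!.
t + x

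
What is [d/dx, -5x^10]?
- 50 x^{9}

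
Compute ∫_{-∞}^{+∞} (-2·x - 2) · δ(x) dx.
-2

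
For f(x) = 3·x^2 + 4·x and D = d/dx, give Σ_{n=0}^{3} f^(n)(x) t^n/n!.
3 t^{2} + 2 t \left(3 x + 2\right) + 3 x^{2} + 4 x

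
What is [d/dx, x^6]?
6 x^{5}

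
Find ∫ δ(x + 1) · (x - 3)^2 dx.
16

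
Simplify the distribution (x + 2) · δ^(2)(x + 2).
-2\delta'(x + 2)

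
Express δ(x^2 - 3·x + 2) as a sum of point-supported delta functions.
\frac{\delta(x - 2) + \delta(x - 1)}{1}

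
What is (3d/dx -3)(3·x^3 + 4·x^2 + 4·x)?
- 9 x^{3} + 15 x^{2} + 12 x + 12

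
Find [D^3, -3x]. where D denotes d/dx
-9D^{2}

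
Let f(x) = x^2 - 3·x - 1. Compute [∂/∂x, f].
2 x - 3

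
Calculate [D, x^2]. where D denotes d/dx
2 x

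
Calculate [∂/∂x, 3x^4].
12 x^{3}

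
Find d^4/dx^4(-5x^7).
- 4200 x^{3}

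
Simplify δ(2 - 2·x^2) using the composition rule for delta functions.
\frac{\delta(x - 1) + \delta(x + 1)}{4}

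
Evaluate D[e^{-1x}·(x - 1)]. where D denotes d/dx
\left(2 - x\right) e^{- x}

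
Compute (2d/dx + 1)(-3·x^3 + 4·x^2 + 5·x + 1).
- 3 x^{3} - 14 x^{2} + 21 x + 11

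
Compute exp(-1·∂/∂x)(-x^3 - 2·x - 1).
- x^{3} + 3 x^{2} - 5 x + 2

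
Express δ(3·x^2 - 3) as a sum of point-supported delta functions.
\frac{\delta(x - 1) + \delta(x + 1)}{6}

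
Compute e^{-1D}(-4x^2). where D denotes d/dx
- 4 x^{2} + 8 x - 4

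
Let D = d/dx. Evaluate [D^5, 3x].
15D^{4}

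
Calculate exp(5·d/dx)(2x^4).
2 x^{4} + 40 x^{3} + 300 x^{2} + 1000 x + 1250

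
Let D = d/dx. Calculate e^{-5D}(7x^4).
7 x^{4} - 140 x^{3} + 1050 x^{2} - 3500 x + 4375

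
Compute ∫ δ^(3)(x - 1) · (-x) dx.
0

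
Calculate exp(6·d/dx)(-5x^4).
- 5 x^{4} - 120 x^{3} - 1080 x^{2} - 4320 x - 6480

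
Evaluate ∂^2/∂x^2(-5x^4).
- 60 x^{2}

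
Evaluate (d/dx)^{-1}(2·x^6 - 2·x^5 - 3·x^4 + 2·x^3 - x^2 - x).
\frac{2 x^{7}}{7} - \frac{x^{6}}{3} - \frac{3 x^{5}}{5} + \frac{x^{4}}{2} - \frac{x^{3}}{3} - \frac{x^{2}}{2}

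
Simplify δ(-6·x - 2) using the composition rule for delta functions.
\frac{\delta(x + 1/3)}{6}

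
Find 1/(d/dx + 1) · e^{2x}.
\frac{e^{2 x}}{3}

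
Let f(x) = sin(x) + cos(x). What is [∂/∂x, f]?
- \sin{\left(x \right)} + \cos{\left(x \right)}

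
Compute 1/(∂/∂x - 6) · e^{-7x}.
- \frac{e^{- 7 x}}{13}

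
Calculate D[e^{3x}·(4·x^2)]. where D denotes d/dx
4 x \left(3 x + 2\right) e^{3 x}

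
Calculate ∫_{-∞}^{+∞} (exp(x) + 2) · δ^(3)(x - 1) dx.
- e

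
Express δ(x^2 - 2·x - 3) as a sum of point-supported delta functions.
\frac{\delta(x - 3) + \delta(x + 1)}{4}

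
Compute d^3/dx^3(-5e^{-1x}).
5 e^{- x}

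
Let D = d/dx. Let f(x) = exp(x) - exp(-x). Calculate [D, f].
2 \cosh{\left(x \right)}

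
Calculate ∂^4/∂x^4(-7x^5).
- 840 x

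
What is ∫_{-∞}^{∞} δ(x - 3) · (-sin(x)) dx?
- \sin{\left(3 \right)}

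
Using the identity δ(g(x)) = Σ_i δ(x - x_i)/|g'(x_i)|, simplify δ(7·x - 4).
\frac{\delta(x - 4/7)}{7}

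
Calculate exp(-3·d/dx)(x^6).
x^{6} - 18 x^{5} + 135 x^{4} - 540 x^{3} + 1215 x^{2} - 1458 x + 729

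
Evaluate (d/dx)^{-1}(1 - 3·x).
- \frac{3 x^{2}}{2} + x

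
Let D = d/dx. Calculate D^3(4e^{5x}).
500 e^{5 x}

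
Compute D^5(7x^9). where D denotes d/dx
105840 x^{4}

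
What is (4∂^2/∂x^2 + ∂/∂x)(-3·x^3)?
9 x \left(- x - 8\right)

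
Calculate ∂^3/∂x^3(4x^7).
840 x^{4}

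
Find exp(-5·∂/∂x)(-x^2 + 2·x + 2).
- x^{2} + 12 x - 33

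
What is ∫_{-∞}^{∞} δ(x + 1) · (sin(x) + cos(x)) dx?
- \sin{\left(1 \right)} + \cos{\left(1 \right)}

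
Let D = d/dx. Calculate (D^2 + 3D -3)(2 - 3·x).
9 x - 15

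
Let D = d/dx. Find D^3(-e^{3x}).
- 27 e^{3 x}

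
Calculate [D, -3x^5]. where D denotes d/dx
- 15 x^{4}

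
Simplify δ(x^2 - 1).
\frac{\delta(x - 1) + \delta(x + 1)}{2}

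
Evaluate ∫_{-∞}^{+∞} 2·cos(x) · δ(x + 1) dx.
2 \cos{\left(1 \right)}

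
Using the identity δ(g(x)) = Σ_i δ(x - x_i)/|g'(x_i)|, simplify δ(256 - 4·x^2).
\frac{\delta(x - 8) + \delta(x + 8)}{64}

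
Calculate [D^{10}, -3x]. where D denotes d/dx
-30D^{9}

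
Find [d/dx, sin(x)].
\cos{\left(x \right)}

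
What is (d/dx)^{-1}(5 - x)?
- \frac{x^{2}}{2} + 5 x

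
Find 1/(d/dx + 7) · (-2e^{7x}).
- \frac{e^{7 x}}{7}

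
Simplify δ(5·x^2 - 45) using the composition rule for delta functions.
\frac{\delta(x - 3) + \delta(x + 3)}{30}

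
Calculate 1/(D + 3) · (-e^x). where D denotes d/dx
- \frac{e^{x}}{4}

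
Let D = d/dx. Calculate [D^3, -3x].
-9D^{2}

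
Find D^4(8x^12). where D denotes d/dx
95040 x^{8}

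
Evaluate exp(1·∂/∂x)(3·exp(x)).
3 e^{x + 1}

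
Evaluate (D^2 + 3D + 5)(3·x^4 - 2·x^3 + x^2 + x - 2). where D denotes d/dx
15 x^{4} + 26 x^{3} + 23 x^{2} - x - 5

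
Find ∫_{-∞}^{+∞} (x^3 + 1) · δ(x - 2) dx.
9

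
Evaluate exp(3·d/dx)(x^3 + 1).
x^{3} + 9 x^{2} + 27 x + 28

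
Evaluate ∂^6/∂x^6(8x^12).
5322240 x^{6}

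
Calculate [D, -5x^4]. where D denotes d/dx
- 20 x^{3}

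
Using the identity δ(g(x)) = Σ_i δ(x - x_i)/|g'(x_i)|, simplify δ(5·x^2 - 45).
\frac{\delta(x - 3) + \delta(x + 3)}{30}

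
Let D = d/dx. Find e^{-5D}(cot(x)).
\cot{\left(x - 5 \right)}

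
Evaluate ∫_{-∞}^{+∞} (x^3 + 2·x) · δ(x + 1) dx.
-3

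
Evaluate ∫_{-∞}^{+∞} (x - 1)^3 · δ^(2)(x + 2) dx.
-18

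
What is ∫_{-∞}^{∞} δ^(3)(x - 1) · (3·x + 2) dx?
0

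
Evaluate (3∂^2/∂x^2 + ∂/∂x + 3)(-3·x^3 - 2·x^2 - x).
- 9 x^{3} - 15 x^{2} - 61 x - 13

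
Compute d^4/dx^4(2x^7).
1680 x^{3}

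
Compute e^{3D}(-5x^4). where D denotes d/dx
- 5 x^{4} - 60 x^{3} - 270 x^{2} - 540 x - 405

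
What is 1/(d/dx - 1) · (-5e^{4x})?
- \frac{5 e^{4 x}}{3}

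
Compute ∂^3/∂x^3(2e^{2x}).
16 e^{2 x}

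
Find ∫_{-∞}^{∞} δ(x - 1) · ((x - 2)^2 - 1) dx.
0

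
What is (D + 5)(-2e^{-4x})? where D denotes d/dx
- 2 e^{- 4 x}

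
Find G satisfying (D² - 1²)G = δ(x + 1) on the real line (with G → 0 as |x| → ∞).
-\frac{e^{-|x + 1|}}{2}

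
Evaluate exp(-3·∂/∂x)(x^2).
x^{2} - 6 x + 9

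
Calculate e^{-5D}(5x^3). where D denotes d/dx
5 x^{3} - 75 x^{2} + 375 x - 625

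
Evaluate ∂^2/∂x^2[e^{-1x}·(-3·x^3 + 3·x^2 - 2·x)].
\left(- 3 x^{3} + 21 x^{2} - 32 x + 10\right) e^{- x}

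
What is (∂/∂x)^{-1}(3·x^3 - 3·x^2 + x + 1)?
\frac{3 x^{4}}{4} - x^{3} + \frac{x^{2}}{2} + x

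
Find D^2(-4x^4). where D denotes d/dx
- 48 x^{2}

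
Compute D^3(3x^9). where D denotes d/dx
1512 x^{6}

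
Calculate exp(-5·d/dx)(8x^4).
8 x^{4} - 160 x^{3} + 1200 x^{2} - 4000 x + 5000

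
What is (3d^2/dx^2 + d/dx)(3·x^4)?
12 x^{2} \left(x + 9\right)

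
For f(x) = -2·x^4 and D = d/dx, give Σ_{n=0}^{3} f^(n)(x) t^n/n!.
2 x \left(- 4 t^{3} - 6 t^{2} x - 4 t x^{2} - x^{3}\right)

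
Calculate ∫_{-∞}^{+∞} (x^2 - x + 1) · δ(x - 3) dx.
7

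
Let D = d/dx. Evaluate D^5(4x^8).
26880 x^{3}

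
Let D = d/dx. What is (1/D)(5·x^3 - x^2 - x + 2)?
\frac{5 x^{4}}{4} - \frac{x^{3}}{3} - \frac{x^{2}}{2} + 2 x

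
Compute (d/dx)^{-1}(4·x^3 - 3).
x^{4} - 3 x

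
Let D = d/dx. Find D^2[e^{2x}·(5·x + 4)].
\left(20 x + 36\right) e^{2 x}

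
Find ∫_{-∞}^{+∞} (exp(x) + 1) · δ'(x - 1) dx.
- e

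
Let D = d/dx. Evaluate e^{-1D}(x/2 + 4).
\frac{x}{2} + \frac{7}{2}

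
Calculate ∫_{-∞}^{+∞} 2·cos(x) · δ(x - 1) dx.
2 \cos{\left(1 \right)}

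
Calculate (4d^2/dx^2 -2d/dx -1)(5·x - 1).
- 5 x - 9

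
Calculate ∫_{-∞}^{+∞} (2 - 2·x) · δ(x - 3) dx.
-4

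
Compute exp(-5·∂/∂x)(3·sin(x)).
3 \sin{\left(x - 5 \right)}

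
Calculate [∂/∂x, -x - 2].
-1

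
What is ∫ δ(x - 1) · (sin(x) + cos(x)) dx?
\cos{\left(1 \right)} + \sin{\left(1 \right)}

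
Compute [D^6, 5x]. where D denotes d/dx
30D^{5}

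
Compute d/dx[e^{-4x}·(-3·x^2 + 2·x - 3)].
2 \left(6 x^{2} - 7 x + 7\right) e^{- 4 x}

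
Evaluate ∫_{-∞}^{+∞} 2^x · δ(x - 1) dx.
2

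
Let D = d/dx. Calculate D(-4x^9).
- 36 x^{8}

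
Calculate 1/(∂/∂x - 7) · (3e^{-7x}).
- \frac{3 e^{- 7 x}}{14}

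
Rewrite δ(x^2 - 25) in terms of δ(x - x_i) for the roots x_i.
\frac{\delta(x - 5) + \delta(x + 5)}{10}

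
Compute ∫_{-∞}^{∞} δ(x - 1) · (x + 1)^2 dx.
4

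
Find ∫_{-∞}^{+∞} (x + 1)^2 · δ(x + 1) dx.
0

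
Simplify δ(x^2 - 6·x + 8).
\frac{\delta(x - 4) + \delta(x - 2)}{2}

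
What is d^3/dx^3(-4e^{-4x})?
256 e^{- 4 x}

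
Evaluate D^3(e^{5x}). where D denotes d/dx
125 e^{5 x}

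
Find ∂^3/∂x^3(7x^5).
420 x^{2}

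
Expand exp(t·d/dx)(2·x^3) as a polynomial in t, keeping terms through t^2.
2 x \left(3 t^{2} + 3 t x + x^{2}\right)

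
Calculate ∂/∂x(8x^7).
56 x^{6}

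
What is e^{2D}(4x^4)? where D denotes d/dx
4 x^{4} + 32 x^{3} + 96 x^{2} + 128 x + 64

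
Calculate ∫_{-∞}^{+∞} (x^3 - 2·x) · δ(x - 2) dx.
4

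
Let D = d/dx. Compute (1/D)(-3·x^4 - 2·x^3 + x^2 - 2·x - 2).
- \frac{3 x^{5}}{5} - \frac{x^{4}}{2} + \frac{x^{3}}{3} - x^{2} - 2 x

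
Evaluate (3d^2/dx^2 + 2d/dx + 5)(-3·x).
- 15 x - 6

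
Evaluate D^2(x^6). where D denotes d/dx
30 x^{4}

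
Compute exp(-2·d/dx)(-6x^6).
- 6 x^{6} + 72 x^{5} - 360 x^{4} + 960 x^{3} - 1440 x^{2} + 1152 x - 384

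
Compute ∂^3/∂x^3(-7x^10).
- 5040 x^{7}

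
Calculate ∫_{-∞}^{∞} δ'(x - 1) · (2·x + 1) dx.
-2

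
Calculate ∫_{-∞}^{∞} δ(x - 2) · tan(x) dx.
\tan{\left(2 \right)}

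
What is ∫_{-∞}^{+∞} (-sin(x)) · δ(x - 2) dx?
- \sin{\left(2 \right)}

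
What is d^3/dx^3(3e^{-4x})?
- 192 e^{- 4 x}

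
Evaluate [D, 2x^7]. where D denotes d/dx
14 x^{6}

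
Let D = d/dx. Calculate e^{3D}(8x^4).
8 x^{4} + 96 x^{3} + 432 x^{2} + 864 x + 648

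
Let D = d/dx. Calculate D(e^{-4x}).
- 4 e^{- 4 x}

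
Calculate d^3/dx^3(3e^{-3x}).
- 81 e^{- 3 x}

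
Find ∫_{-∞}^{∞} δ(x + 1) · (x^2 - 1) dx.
0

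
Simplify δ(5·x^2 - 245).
\frac{\delta(x - 7) + \delta(x + 7)}{70}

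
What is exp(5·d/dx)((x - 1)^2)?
x^{2} + 8 x + 16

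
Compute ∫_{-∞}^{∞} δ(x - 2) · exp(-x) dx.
e^{-2}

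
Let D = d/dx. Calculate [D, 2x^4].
8 x^{3}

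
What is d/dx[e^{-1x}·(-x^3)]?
x^{2} \left(x - 3\right) e^{- x}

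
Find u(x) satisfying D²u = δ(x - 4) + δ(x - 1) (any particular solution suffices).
\frac{|x - 4|}{2} + \frac{|x - 1|}{2}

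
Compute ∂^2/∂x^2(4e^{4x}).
64 e^{4 x}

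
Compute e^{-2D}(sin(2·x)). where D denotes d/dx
\sin{\left(2 x - 4 \right)}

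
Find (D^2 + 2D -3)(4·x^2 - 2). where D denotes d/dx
- 12 x^{2} + 16 x + 14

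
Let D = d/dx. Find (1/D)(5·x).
\frac{5 x^{2}}{2}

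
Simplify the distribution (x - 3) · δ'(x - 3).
-\delta(x - 3)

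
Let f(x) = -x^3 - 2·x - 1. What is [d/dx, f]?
- 3 x^{2} - 2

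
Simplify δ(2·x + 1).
\frac{\delta(x + 1/2)}{2}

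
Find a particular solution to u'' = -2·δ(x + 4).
-|x + 4|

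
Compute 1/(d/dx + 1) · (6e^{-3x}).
- 3 e^{- 3 x}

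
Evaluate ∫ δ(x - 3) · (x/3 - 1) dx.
0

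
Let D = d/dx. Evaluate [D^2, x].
2D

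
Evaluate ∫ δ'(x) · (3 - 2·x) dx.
2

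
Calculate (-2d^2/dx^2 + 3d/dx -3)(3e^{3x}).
- 36 e^{3 x}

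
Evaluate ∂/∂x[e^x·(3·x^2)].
3 x \left(x + 2\right) e^{x}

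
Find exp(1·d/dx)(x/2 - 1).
\frac{x}{2} - \frac{1}{2}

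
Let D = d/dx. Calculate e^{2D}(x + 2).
x + 4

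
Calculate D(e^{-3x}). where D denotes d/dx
- 3 e^{- 3 x}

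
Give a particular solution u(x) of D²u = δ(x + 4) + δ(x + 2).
\frac{|x + 4|}{2} + \frac{|x + 2|}{2}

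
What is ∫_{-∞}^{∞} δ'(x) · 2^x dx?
- \log{\left(2 \right)}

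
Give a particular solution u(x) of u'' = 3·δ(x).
\frac{3|x|}{2}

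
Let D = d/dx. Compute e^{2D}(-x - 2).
- x - 4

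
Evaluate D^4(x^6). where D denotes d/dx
360 x^{2}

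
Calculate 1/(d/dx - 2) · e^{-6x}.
- \frac{e^{- 6 x}}{8}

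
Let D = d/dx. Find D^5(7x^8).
47040 x^{3}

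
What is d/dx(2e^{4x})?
8 e^{4 x}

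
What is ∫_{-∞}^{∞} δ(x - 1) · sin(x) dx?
\sin{\left(1 \right)}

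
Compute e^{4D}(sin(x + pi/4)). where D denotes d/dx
\sin{\left(x + \frac{\pi}{4} + 4 \right)}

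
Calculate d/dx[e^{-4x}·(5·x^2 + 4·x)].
2 \left(- 10 x^{2} - 3 x + 2\right) e^{- 4 x}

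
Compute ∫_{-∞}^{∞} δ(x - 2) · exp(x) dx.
e^{2}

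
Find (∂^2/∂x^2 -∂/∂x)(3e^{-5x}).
90 e^{- 5 x}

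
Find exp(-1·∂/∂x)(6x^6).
6 x^{6} - 36 x^{5} + 90 x^{4} - 120 x^{3} + 90 x^{2} - 36 x + 6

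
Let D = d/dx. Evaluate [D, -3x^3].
- 9 x^{2}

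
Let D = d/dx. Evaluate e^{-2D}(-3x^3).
- 3 x^{3} + 18 x^{2} - 36 x + 24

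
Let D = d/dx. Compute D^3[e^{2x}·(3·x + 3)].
\left(24 x + 60\right) e^{2 x}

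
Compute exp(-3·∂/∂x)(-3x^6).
- 3 x^{6} + 54 x^{5} - 405 x^{4} + 1620 x^{3} - 3645 x^{2} + 4374 x - 2187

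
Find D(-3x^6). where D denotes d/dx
- 18 x^{5}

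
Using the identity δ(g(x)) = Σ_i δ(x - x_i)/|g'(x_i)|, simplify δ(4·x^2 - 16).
\frac{\delta(x - 2) + \delta(x + 2)}{16}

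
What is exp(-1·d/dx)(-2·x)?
2 - 2 x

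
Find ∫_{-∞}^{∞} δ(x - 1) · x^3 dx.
1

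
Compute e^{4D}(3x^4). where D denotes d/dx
3 x^{4} + 48 x^{3} + 288 x^{2} + 768 x + 768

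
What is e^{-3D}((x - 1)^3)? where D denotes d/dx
x^{3} - 12 x^{2} + 48 x - 64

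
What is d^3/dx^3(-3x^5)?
- 180 x^{2}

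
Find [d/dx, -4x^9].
- 36 x^{8}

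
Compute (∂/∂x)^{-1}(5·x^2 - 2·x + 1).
\frac{5 x^{3}}{3} - x^{2} + x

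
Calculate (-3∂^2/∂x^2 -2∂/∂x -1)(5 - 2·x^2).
2 x^{2} + 8 x + 7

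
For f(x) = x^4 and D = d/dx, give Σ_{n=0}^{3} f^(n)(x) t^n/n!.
x \left(4 t^{3} + 6 t^{2} x + 4 t x^{2} + x^{3}\right)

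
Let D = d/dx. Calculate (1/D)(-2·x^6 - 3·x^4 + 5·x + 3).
- \frac{2 x^{7}}{7} - \frac{3 x^{5}}{5} + \frac{5 x^{2}}{2} + 3 x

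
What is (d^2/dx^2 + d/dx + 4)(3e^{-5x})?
72 e^{- 5 x}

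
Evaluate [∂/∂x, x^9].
9 x^{8}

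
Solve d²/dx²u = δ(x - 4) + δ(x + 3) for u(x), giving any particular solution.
\frac{|x - 4|}{2} + \frac{|x + 3|}{2}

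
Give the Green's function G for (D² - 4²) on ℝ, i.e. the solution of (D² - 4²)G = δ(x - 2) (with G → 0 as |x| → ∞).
-\frac{e^{-4|x - 2|}}{8}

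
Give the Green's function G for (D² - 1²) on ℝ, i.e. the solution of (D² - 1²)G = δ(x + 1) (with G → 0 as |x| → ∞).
-\frac{e^{-|x + 1|}}{2}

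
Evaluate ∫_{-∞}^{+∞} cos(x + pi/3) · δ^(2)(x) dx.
- \frac{1}{2}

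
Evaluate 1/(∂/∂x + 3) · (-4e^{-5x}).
2 e^{- 5 x}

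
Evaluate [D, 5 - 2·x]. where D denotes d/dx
-2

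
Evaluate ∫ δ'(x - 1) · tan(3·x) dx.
- \frac{3}{\cos^{2}{\left(3 \right)}}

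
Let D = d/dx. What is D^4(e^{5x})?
625 e^{5 x}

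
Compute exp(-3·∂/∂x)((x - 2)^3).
x^{3} - 15 x^{2} + 75 x - 125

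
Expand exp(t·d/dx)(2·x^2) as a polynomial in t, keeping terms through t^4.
2 t^{2} + 4 t x + 2 x^{2}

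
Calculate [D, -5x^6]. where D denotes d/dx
- 30 x^{5}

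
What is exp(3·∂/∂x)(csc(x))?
\csc{\left(x + 3 \right)}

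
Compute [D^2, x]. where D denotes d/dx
2D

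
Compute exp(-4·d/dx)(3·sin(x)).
3 \sin{\left(x - 4 \right)}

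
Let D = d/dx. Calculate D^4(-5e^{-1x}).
- 5 e^{- x}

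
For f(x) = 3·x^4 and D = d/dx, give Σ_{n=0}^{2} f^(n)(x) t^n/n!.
3 x^{2} \left(6 t^{2} + 4 t x + x^{2}\right)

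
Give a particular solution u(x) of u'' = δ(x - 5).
\frac{|x - 5|}{2}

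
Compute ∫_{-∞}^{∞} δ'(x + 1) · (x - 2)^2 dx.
6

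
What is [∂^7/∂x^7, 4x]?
28\frac{d^{6}}{dx^{6}}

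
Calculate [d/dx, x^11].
11 x^{10}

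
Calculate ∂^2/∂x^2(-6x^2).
-12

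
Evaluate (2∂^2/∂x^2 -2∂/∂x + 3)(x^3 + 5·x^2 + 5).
3 x^{3} + 9 x^{2} - 8 x + 35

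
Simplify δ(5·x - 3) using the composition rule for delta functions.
\frac{\delta(x - 3/5)}{5}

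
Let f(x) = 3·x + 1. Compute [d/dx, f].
3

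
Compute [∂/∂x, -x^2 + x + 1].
1 - 2 x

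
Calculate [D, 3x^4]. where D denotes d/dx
12 x^{3}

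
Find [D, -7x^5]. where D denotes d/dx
- 35 x^{4}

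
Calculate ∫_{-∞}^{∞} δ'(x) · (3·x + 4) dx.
-3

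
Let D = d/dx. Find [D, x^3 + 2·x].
3 x^{2} + 2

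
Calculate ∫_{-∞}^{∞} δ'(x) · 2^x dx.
- \log{\left(2 \right)}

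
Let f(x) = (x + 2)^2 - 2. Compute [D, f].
2 x + 4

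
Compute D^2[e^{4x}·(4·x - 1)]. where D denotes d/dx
\left(64 x + 16\right) e^{4 x}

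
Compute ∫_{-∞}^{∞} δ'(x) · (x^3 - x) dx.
1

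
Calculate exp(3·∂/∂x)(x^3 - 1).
x^{3} + 9 x^{2} + 27 x + 26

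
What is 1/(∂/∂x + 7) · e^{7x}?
\frac{e^{7 x}}{14}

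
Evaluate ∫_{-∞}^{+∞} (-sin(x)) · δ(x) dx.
0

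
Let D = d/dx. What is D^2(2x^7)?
84 x^{5}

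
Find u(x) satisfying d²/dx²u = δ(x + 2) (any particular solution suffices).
\frac{|x + 2|}{2}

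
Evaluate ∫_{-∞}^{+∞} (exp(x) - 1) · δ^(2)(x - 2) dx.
e^{2}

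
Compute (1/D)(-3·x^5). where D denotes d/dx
- \frac{x^{6}}{2}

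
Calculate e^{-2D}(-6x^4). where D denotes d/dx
- 6 x^{4} + 48 x^{3} - 144 x^{2} + 192 x - 96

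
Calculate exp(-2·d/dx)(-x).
2 - x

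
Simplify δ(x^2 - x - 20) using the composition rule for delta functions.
\frac{\delta(x - 5) + \delta(x + 4)}{9}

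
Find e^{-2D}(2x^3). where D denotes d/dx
2 x^{3} - 12 x^{2} + 24 x - 16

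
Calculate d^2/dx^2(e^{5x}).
25 e^{5 x}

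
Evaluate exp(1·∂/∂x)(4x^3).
4 x^{3} + 12 x^{2} + 12 x + 4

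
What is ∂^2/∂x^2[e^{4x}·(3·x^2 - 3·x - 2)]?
\left(48 x^{2} - 50\right) e^{4 x}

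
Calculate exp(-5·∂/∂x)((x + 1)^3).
x^{3} - 12 x^{2} + 48 x - 64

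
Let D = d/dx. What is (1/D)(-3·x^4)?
- \frac{3 x^{5}}{5}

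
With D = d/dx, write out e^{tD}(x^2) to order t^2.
t^{2} + 2 t x + x^{2}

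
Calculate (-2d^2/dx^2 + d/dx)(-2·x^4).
8 x^{2} \left(6 - x\right)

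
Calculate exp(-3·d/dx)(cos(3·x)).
\cos{\left(3 x - 9 \right)}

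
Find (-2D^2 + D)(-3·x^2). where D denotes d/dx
12 - 6 x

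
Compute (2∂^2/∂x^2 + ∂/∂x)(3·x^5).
15 x^{3} \left(x + 8\right)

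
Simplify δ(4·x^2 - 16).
\frac{\delta(x - 2) + \delta(x + 2)}{16}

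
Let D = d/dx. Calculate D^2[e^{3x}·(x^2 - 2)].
\left(9 x^{2} + 12 x - 16\right) e^{3 x}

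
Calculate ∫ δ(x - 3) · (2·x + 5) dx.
11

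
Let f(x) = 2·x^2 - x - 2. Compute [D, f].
4 x - 1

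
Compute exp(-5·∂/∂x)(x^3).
x^{3} - 15 x^{2} + 75 x - 125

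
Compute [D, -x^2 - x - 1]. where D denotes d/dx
- 2 x - 1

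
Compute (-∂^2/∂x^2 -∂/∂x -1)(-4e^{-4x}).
52 e^{- 4 x}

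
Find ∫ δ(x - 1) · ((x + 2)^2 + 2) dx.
11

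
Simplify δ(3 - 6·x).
\frac{\delta(x - 1/2)}{6}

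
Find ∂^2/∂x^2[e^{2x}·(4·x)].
16 \left(x + 1\right) e^{2 x}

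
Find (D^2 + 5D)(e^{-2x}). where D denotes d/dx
- 6 e^{- 2 x}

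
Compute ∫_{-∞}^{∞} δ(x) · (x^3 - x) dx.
0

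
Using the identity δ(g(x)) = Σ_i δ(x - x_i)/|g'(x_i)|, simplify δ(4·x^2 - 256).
\frac{\delta(x - 8) + \delta(x + 8)}{64}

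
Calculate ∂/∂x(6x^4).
24 x^{3}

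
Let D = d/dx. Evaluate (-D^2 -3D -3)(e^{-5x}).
- 13 e^{- 5 x}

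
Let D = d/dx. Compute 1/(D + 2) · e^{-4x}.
- \frac{e^{- 4 x}}{2}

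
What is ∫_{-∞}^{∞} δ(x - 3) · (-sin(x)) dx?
- \sin{\left(3 \right)}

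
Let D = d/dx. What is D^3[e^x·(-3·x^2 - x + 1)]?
\left(- 3 x^{2} - 19 x - 20\right) e^{x}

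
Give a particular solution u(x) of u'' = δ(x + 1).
\frac{|x + 1|}{2}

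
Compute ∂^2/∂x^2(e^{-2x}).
4 e^{- 2 x}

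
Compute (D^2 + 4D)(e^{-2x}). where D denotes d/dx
- 4 e^{- 2 x}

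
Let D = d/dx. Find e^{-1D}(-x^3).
- x^{3} + 3 x^{2} - 3 x + 1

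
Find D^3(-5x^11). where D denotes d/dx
- 4950 x^{8}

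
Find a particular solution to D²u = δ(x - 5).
\frac{|x - 5|}{2}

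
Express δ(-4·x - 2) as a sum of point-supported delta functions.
\frac{\delta(x + 1/2)}{4}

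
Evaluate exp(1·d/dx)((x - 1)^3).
x^{3}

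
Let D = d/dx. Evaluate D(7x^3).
21 x^{2}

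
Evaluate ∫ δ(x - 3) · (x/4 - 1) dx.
- \frac{1}{4}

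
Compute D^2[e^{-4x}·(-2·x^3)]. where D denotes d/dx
4 x \left(- 8 x^{2} + 12 x - 3\right) e^{- 4 x}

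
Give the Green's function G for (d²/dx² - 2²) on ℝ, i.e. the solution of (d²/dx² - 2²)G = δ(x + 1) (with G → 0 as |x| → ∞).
-\frac{e^{-2|x + 1|}}{4}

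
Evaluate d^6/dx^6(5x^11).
1663200 x^{5}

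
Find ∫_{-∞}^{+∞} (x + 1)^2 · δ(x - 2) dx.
9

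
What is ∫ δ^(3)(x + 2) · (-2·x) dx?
0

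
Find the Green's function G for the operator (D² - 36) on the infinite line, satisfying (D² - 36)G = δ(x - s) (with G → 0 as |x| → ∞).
-\frac{e^{-6|x-s|}}{12}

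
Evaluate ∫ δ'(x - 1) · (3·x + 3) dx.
-3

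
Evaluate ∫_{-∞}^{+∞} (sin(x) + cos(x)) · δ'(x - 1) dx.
- \cos{\left(1 \right)} + \sin{\left(1 \right)}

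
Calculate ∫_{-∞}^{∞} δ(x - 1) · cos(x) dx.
\cos{\left(1 \right)}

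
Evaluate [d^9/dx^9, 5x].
45\frac{d^{8}}{dx^{8}}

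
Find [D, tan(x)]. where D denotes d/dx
\frac{1}{\cos^{2}{\left(x \right)}}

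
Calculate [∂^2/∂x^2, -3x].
-6\frac{d}{dx}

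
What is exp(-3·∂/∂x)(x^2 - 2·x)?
x^{2} - 8 x + 15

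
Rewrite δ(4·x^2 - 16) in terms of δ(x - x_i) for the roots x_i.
\frac{\delta(x - 2) + \delta(x + 2)}{16}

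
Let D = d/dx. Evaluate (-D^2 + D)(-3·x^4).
12 x^{2} \left(3 - x\right)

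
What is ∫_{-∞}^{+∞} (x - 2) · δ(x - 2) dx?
0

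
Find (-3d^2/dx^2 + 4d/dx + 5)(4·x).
20 x + 16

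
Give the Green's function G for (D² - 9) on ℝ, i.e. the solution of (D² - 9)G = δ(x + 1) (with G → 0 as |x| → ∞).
-\frac{e^{-3|x + 1|}}{6}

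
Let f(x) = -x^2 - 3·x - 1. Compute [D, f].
- 2 x - 3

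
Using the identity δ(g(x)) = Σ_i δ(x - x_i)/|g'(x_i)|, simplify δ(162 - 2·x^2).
\frac{\delta(x - 9) + \delta(x + 9)}{36}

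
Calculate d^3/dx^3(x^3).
6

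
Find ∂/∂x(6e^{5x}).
30 e^{5 x}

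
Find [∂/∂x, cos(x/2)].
- \frac{\sin{\left(\frac{x}{2} \right)}}{2}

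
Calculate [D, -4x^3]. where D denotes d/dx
- 12 x^{2}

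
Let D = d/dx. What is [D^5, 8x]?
40D^{4}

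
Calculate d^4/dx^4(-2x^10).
- 10080 x^{6}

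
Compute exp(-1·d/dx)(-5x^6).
- 5 x^{6} + 30 x^{5} - 75 x^{4} + 100 x^{3} - 75 x^{2} + 30 x - 5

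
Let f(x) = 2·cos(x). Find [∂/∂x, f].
- 2 \sin{\left(x \right)}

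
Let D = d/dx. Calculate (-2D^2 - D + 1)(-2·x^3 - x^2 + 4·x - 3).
- 2 x^{3} + 5 x^{2} + 30 x - 3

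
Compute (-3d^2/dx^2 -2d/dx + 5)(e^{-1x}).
4 e^{- x}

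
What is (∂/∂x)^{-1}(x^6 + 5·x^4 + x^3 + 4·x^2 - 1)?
\frac{x^{7}}{7} + x^{5} + \frac{x^{4}}{4} + \frac{4 x^{3}}{3} - x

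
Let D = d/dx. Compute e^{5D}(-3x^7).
- 3 x^{7} - 105 x^{6} - 1575 x^{5} - 13125 x^{4} - 65625 x^{3} - 196875 x^{2} - 328125 x - 234375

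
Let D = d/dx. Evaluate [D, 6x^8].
48 x^{7}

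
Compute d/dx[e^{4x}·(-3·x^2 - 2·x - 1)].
\left(- 12 x^{2} - 14 x - 6\right) e^{4 x}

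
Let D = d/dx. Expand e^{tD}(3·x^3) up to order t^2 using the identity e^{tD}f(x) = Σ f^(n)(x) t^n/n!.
3 x \left(3 t^{2} + 3 t x + x^{2}\right)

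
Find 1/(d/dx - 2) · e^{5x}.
\frac{e^{5 x}}{3}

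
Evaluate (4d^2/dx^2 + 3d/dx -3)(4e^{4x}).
292 e^{4 x}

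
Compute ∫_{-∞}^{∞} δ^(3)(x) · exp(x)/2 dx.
- \frac{1}{2}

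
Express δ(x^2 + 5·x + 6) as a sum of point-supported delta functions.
\frac{\delta(x + 3) + \delta(x + 2)}{1}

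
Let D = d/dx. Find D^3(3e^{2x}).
24 e^{2 x}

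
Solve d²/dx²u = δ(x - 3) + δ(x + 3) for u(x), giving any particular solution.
\frac{|x - 3|}{2} + \frac{|x + 3|}{2}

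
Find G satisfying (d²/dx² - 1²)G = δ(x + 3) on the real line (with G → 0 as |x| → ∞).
-\frac{e^{-|x + 3|}}{2}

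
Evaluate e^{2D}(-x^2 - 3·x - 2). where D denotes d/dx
- x^{2} - 7 x - 12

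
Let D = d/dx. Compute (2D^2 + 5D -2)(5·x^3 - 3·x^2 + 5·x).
- 10 x^{3} + 81 x^{2} + 20 x + 13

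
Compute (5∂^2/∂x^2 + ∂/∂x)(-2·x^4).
8 x^{2} \left(- x - 15\right)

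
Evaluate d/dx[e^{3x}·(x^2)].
x \left(3 x + 2\right) e^{3 x}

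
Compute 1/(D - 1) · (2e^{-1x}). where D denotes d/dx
- e^{- x}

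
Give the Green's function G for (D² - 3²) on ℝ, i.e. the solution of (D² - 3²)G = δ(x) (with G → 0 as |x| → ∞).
-\frac{e^{-3|x|}}{6}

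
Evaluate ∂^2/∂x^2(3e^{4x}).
48 e^{4 x}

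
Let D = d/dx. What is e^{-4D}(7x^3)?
7 x^{3} - 84 x^{2} + 336 x - 448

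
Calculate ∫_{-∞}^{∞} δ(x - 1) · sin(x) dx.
\sin{\left(1 \right)}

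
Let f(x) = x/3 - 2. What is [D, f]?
\frac{1}{3}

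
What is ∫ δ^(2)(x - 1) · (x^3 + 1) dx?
6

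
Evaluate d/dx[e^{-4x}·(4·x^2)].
8 x \left(1 - 2 x\right) e^{- 4 x}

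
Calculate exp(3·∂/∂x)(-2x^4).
- 2 x^{4} - 24 x^{3} - 108 x^{2} - 216 x - 162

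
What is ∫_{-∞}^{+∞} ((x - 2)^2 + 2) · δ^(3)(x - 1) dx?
0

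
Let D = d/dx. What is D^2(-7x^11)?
- 770 x^{9}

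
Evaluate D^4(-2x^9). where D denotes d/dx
- 6048 x^{5}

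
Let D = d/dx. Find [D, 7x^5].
35 x^{4}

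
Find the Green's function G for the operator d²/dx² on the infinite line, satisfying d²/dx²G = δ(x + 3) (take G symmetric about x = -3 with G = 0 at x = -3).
\frac{|x + 3|}{2}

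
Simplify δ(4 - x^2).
\frac{\delta(x - 2) + \delta(x + 2)}{4}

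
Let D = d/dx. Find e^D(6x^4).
6 x^{4} + 24 x^{3} + 36 x^{2} + 24 x + 6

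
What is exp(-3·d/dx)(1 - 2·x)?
7 - 2 x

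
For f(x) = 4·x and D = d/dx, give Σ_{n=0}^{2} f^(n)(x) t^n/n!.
4 t + 4 x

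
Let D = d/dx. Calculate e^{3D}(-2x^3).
- 2 x^{3} - 18 x^{2} - 54 x - 54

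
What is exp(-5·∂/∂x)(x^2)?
x^{2} - 10 x + 25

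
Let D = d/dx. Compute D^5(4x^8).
26880 x^{3}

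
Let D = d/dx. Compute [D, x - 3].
1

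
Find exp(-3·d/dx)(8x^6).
8 x^{6} - 144 x^{5} + 1080 x^{4} - 4320 x^{3} + 9720 x^{2} - 11664 x + 5832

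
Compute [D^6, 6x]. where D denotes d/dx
36D^{5}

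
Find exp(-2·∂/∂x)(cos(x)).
\cos{\left(x - 2 \right)}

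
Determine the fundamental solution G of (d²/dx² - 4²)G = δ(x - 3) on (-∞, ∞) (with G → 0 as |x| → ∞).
-\frac{e^{-4|x - 3|}}{8}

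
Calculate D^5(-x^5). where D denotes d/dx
-120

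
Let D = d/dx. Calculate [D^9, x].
9D^{8}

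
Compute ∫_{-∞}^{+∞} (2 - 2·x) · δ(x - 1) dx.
0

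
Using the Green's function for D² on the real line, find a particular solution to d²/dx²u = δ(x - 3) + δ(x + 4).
\frac{|x - 3|}{2} + \frac{|x + 4|}{2}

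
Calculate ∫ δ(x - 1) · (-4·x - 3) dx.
-7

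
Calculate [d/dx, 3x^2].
6 x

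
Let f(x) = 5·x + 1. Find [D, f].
5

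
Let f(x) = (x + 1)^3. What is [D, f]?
3 \left(x + 1\right)^{2}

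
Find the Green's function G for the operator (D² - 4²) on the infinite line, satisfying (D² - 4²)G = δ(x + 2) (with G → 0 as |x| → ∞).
-\frac{e^{-4|x + 2|}}{8}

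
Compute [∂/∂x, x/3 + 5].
\frac{1}{3}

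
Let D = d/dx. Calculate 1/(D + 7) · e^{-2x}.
\frac{e^{- 2 x}}{5}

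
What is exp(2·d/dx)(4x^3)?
4 x^{3} + 24 x^{2} + 48 x + 32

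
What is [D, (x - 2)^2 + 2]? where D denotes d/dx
2 x - 4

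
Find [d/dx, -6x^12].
- 72 x^{11}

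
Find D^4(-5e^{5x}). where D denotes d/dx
- 3125 e^{5 x}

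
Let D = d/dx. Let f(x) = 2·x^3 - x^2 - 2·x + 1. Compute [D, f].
6 x^{2} - 2 x - 2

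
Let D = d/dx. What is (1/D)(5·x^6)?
\frac{5 x^{7}}{7}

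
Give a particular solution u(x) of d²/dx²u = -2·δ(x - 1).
-|x - 1|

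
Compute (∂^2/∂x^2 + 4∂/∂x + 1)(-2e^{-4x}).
- 2 e^{- 4 x}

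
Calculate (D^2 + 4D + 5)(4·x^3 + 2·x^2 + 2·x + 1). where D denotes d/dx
20 x^{3} + 58 x^{2} + 50 x + 17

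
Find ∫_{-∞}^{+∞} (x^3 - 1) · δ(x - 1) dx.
0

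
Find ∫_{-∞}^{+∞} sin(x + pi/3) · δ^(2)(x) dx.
- \frac{\sqrt{3}}{2}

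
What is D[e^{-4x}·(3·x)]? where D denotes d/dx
3 \left(1 - 4 x\right) e^{- 4 x}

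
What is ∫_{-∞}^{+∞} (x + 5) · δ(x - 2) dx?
7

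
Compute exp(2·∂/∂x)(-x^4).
- x^{4} - 8 x^{3} - 24 x^{2} - 32 x - 16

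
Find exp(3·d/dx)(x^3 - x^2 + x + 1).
x^{3} + 8 x^{2} + 22 x + 22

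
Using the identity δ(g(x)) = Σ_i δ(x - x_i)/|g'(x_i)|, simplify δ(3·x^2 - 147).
\frac{\delta(x - 7) + \delta(x + 7)}{42}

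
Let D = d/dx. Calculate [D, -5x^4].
- 20 x^{3}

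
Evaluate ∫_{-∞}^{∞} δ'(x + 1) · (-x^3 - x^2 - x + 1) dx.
2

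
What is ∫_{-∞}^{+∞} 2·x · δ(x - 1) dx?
2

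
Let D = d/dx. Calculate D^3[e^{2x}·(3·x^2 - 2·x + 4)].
\left(24 x^{2} + 56 x + 44\right) e^{2 x}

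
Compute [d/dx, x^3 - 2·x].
3 x^{2} - 2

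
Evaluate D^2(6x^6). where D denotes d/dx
180 x^{4}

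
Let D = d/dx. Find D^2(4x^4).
48 x^{2}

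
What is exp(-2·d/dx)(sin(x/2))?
\sin{\left(\frac{x}{2} - 1 \right)}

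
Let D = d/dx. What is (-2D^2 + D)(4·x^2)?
8 x - 16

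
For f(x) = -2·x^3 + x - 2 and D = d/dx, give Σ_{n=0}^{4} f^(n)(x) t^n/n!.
- 2 t^{3} - 6 t^{2} x - t \left(6 x^{2} - 1\right) - 2 x^{3} + x - 2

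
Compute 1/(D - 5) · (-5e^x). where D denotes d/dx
\frac{5 e^{x}}{4}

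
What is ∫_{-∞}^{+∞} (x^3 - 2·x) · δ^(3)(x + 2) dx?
-6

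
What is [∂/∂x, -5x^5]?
- 25 x^{4}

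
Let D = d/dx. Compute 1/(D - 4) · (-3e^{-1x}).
\frac{3 e^{- x}}{5}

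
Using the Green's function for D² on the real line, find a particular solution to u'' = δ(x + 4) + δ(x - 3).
\frac{|x + 4|}{2} + \frac{|x - 3|}{2}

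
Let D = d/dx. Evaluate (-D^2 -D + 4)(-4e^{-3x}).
8 e^{- 3 x}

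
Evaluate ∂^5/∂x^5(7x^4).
0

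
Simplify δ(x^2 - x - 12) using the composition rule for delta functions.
\frac{\delta(x + 3) + \delta(x - 4)}{7}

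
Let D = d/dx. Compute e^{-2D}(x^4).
x^{4} - 8 x^{3} + 24 x^{2} - 32 x + 16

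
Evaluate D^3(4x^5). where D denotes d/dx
240 x^{2}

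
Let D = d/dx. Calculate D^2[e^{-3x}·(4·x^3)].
12 x \left(3 x^{2} - 6 x + 2\right) e^{- 3 x}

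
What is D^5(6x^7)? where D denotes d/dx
15120 x^{2}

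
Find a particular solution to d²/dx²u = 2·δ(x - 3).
|x - 3|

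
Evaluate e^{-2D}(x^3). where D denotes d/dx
x^{3} - 6 x^{2} + 12 x - 8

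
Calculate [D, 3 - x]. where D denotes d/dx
-1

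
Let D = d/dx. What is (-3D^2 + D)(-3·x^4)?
12 x^{2} \left(9 - x\right)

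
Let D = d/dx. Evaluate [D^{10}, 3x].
30D^{9}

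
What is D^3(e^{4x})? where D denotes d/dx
64 e^{4 x}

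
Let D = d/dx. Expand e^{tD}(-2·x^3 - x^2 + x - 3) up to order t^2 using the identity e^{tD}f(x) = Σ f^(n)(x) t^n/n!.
- t^{2} \left(6 x + 1\right) - t \left(6 x^{2} + 2 x - 1\right) - 2 x^{3} - x^{2} + x - 3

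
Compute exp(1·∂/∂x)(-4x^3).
- 4 x^{3} - 12 x^{2} - 12 x - 4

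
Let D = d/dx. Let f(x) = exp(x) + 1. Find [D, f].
e^{x}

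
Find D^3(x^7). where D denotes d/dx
210 x^{4}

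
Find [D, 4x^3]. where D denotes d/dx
12 x^{2}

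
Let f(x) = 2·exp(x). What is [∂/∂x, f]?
2 e^{x}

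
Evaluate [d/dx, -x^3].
- 3 x^{2}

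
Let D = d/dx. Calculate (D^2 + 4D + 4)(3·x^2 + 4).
12 x^{2} + 24 x + 22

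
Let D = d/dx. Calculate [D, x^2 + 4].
2 x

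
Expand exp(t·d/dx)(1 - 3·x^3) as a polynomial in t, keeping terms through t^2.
- 9 t^{2} x - 9 t x^{2} - 3 x^{3} + 1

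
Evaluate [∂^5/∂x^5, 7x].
35\frac{d^{4}}{dx^{4}}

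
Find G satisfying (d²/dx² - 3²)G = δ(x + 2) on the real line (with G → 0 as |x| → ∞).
-\frac{e^{-3|x + 2|}}{6}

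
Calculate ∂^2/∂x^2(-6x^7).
- 252 x^{5}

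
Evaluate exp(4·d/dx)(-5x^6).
- 5 x^{6} - 120 x^{5} - 1200 x^{4} - 6400 x^{3} - 19200 x^{2} - 30720 x - 20480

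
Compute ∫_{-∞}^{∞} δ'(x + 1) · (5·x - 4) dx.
-5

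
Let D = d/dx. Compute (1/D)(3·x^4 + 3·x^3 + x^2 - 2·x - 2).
\frac{3 x^{5}}{5} + \frac{3 x^{4}}{4} + \frac{x^{3}}{3} - x^{2} - 2 x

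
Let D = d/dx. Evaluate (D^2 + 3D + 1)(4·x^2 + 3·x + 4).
4 x^{2} + 27 x + 21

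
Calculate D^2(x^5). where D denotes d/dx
20 x^{3}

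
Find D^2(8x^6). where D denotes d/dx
240 x^{4}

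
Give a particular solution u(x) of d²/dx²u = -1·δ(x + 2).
-\frac{|x + 2|}{2}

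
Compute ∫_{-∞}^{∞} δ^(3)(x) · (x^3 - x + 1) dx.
-6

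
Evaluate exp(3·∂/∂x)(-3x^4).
- 3 x^{4} - 36 x^{3} - 162 x^{2} - 324 x - 243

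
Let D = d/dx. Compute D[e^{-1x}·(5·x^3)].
5 x^{2} \left(3 - x\right) e^{- x}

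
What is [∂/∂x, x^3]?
3 x^{2}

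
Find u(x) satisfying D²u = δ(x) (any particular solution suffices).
\frac{|x|}{2}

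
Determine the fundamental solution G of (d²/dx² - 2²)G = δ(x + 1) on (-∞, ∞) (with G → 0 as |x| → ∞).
-\frac{e^{-2|x + 1|}}{4}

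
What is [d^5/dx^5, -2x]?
-10\frac{d^{4}}{dx^{4}}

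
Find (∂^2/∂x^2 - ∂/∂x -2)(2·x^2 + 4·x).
4 x \left(- x - 3\right)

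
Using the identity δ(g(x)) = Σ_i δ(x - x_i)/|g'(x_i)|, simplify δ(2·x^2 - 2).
\frac{\delta(x - 1) + \delta(x + 1)}{4}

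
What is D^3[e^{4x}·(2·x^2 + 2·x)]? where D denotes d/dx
\left(128 x^{2} + 320 x + 144\right) e^{4 x}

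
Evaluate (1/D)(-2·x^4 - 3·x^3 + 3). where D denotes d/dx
- \frac{2 x^{5}}{5} - \frac{3 x^{4}}{4} + 3 x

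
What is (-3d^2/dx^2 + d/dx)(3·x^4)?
12 x^{2} \left(x - 9\right)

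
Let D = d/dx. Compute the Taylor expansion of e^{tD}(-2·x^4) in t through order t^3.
2 x \left(- 4 t^{3} - 6 t^{2} x - 4 t x^{2} - x^{3}\right)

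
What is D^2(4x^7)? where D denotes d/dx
168 x^{5}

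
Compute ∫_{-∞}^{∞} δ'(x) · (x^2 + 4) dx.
0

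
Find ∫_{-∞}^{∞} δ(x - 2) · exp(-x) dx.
e^{-2}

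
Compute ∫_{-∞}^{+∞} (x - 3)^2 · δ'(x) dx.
6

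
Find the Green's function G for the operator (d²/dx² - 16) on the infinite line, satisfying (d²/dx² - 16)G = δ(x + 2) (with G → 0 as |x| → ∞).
-\frac{e^{-4|x + 2|}}{8}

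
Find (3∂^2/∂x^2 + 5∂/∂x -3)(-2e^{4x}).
- 130 e^{4 x}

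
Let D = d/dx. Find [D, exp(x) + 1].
e^{x}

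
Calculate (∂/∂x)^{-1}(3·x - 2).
\frac{3 x^{2}}{2} - 2 x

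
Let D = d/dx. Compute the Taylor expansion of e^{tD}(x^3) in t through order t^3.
t^{3} + 3 t^{2} x + 3 t x^{2} + x^{3}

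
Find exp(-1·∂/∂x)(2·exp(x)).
2 e^{x - 1}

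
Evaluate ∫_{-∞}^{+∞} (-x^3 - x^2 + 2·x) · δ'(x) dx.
-2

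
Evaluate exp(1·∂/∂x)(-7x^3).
- 7 x^{3} - 21 x^{2} - 21 x - 7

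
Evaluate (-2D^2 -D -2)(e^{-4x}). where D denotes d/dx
- 30 e^{- 4 x}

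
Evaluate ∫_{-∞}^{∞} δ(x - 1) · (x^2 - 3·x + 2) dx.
0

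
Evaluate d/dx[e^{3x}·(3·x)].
\left(9 x + 3\right) e^{3 x}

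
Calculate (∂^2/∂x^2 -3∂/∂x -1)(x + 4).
- x - 7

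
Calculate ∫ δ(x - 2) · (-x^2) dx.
-4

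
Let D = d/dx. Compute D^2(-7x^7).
- 294 x^{5}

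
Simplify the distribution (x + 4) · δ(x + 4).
0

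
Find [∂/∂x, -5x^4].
- 20 x^{3}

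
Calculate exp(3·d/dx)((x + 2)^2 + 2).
x^{2} + 10 x + 27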